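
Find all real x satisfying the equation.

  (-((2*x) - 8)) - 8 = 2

Step 1. [(-((2*x) - 8)) - 8 = 2] 8 comes off first (add 8). So sub: -((2*x) - 8) = 10.
Step 2. [-((2*x) - 8) = 10] LHS negated; negate both sides, so neg: (2*x) - 8 = -10.
Step 3. [(2*x) - 8 = -10] 8 comes off first (add 8). So sub: 2*x = -2.
Step 4. [2*x = -2] LHS = 2·(…); ÷2 both sides ⇒ div: x = -1.

Answer: x ∈ {-1}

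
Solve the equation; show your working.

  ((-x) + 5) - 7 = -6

Step 1. [((-x) + 5) - 7 = -6] -7 is outermost — add 7 both sides. So sub: (-x) + 5 = 1.
Step 2. [(-x) + 5 = 1] +5 is outermost — subtract 5 both sides. So sub: -x = -4.
Step 3. [-x = -4] flip signs both sides. So neg: x = 4.

Answer: x ∈ {4}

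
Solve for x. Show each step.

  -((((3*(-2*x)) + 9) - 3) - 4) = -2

Step 1. [-((((3*(-2*x)) + 9) - 3) - 4) = -2] flip signs both sides ⇒ neg: (((3*(-2*x)) + 9) - 3) - 4 = 2.
Step 2. [(((3*(-2*x)) + 9) - 3) - 4 = 2] 4 comes off first (add 4), so sub: ((3*(-2*x)) + 9) - 3 = 6.
Step 3. [((3*(-2*x)) + 9) - 3 = 6] -3 is outermost — add 3 both sides ⇒ sub: (3*(-2*x)) + 9 = 9.
Step 4. [(3*(-2*x)) + 9 = 9] the outer +9 inverts by subtracting 9 ⇒ sub: 3*(-2*x) = 0.
Step 5. [3*(-2*x) = 0] 3·(inner) — divide through by 3 ⇒ div: -2*x = 0.
Step 6. [-2*x = 0] -2 out front; divide by -2, so div: x = 0.

Answer: x ∈ {0}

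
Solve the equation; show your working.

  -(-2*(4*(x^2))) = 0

Step 1. [-(-2*(4*(x^2))) = 0] flip signs both sides ⇒ neg: -2*(4*(x^2)) = 0.
Step 2. [-2*(4*(x^2)) = 0] -2·(inner) — divide through by -2, so div: 4*(x^2) = 0.
Step 3. [4*(x^2) = 0] divide by the outer 4. So div: x^2 = 0.
Step 4. [x^2 = 0] LHS squared, RHS 0 ≥ 0: apply √ (±), so sqrt: x = 0.

Answer: x ∈ {0}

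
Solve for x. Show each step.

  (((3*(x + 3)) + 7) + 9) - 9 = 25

Step 1. [(((3*(x + 3)) + 7) + 9) - 9 = 25] the outer -9 inverts by adding 9, so sub: ((3*(x + 3)) + 7) + 9 = 34.
Step 2. [((3*(x + 3)) + 7) + 9 = 34] 9 comes off first (subtract 9), so sub: (3*(x + 3)) + 7 = 25.
Step 3. [(3*(x + 3)) + 7 = 25] subtract 7: x sits inside (… + 7) ⇒ sub: 3*(x + 3) = 18.
Step 4. [3*(x + 3) = 18] LHS = 3·(…); ÷3 both sides, so div: x + 3 = 6.
Step 5. [x + 3 = 6] +3 is outermost — subtract 3 both sides, so sub: x = 3.

Answer: x ∈ {3}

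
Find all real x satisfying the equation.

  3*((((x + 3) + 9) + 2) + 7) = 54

Step 1. [3*((((x + 3) + 9) + 2) + 7) = 54] 3·(inner) — divide through by 3. So div: (((x + 3) + 9) + 2) + 7 = 18.
Step 2. [(((x + 3) + 9) + 2) + 7 = 18] peel the +7: subtract 7 from each side, so sub: ((x + 3) + 9) + 2 = 11.
Step 3. [((x + 3) + 9) + 2 = 11] the outer +2 inverts by subtracting 2, so sub: (x + 3) + 9 = 9.
Step 4. [(x + 3) + 9 = 9] +9 is outermost — subtract 9 both sides ⇒ sub: x + 3 = 0.
Step 5. [x + 3 = 0] subtract 3: x sits inside (… + 3) ⇒ sub: x = -3.

Answer: x ∈ {-3}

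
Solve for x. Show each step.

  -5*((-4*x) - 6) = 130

Step 1. [-5*((-4*x) - 6) = 130] LHS = -5·(…); ÷-5 both sides. So div: (-4*x) - 6 = -26.
Step 2. [(-4*x) - 6 = -26] -6 is outermost — add 6 both sides ⇒ sub: -4*x = -20.
Step 3. [-4*x = -20] leading coefficient -4: divide by -4, so div: x = 5.

Answer: x ∈ {5}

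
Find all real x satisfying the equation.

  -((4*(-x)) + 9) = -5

Step 1. [-((4*(-x)) + 9) = -5] leading − — multiply by −1 ⇒ neg: (4*(-x)) + 9 = 5.
Step 2. [(4*(-x)) + 9 = 5] +9 is outermost — subtract 9 both sides, so sub: 4*(-x) = -4.
Step 3. [4*(-x) = -4] 4 out front; divide by 4 ⇒ div: -x = -1.
Step 4. [-x = -1] flip signs both sides. So neg: x = 1.

Answer: x ∈ {1}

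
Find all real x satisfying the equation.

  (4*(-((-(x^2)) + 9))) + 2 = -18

Step 1. [(4*(-((-(x^2)) + 9))) + 2 = -18] peel the +2: subtract 2 from each side ⇒ sub: 4*(-((-(x^2)) + 9)) = -20.
Step 2. [4*(-((-(x^2)) + 9)) = -20] leading coefficient 4: divide by 4, so div: -((-(x^2)) + 9) = -5.
Step 3. [-((-(x^2)) + 9) = -5] leading − — multiply by −1 ⇒ neg: (-(x^2)) + 9 = 5.
Step 4. [(-(x^2)) + 9 = 5] peel the +9: subtract 9 from each side, so sub: -(x^2) = -4.
Step 5. [-(x^2) = -4] LHS negated; negate both sides. So neg: x^2 = 4.
Step 6. [x^2 = 4] √ both sides: 4 ≥ 0 gives two branches. So sqrt: x = 2 or -2.

Answer: x ∈ {-2, 2}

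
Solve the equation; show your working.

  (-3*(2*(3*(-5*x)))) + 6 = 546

Step 1. [(-3*(2*(3*(-5*x)))) + 6 = 546] common factor -3 (LHS and 546) — divide through, so factor: (2*(3*(-5*x))) - 2 = -182.
Step 2. [(2*(3*(-5*x))) - 2 = -182] 2 | LHS and 2 | -182: pull 2 out. So factor: (3*(-5*x)) - 1 = -91.
Step 3. [(3*(-5*x)) - 1 = -91] peel the -1: add 1 from each side ⇒ sub: 3*(-5*x) = -90.
Step 4. [3*(-5*x) = -90] 3 out front; divide by 3 ⇒ div: -5*x = -30.
Step 5. [-5*x = -30] -5 out front; divide by -5, so div: x = 6.

Answer: x ∈ {6}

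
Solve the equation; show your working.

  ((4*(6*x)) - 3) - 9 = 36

Step 1. [((4*(6*x)) - 3) - 9 = 36] the outer -9 inverts by adding 9. So sub: (4*(6*x)) - 3 = 45.
Step 2. [(4*(6*x)) - 3 = 45] -3 is outermost — add 3 both sides, so sub: 4*(6*x) = 48.
Step 3. [4*(6*x) = 48] 4·(inner) — divide through by 4, so div: 6*x = 12.
Step 4. [6*x = 12] leading coefficient 6: divide by 6 ⇒ div: x = 2.

Answer: x ∈ {2}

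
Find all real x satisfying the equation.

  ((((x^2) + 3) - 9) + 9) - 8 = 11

Step 1. [((((x^2) + 3) - 9) + 9) - 8 = 11] peel the -8: add 8 from each side ⇒ sub: (((x^2) + 3) - 9) + 9 = 19.
Step 2. [(((x^2) + 3) - 9) + 9 = 19] subtract 9: x sits inside (… + 9). So sub: ((x^2) + 3) - 9 = 10.
Step 3. [((x^2) + 3) - 9 = 10] -9 is outermost — add 9 both sides ⇒ sub: (x^2) + 3 = 19.
Step 4. [(x^2) + 3 = 19] 3 comes off first (subtract 3), so sub: x^2 = 16.
Step 5. [x^2 = 16] √ both sides: 16 ≥ 0 gives two branches, so sqrt: x = 4 or -4.

Answer: x ∈ {-4, 4}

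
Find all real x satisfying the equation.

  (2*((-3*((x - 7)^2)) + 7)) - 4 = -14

Step 1. [(2*((-3*((x - 7)^2)) + 7)) - 4 = -14] 2 | LHS and 2 | -14: pull 2 out ⇒ factor: ((-3*((x - 7)^2)) + 7) - 2 = -7.
Step 2. [((-3*((x - 7)^2)) + 7) - 2 = -7] -2 is outermost — add 2 both sides, so sub: (-3*((x - 7)^2)) + 7 = -5.
Step 3. [(-3*((x - 7)^2)) + 7 = -5] 7 comes off first (subtract 7) ⇒ sub: -3*((x - 7)^2) = -12.
Step 4. [-3*((x - 7)^2) = -12] -3 out front; divide by -3. So div: (x - 7)^2 = 4.
Step 5. [(x - 7)^2 = 4] LHS squared, RHS 4 ≥ 0: apply √ (±), so sqrt: x - 7 = 2 or -2.
Step 6. [x - 7 = 2 or -2] the outer -7 inverts by adding 7. So sub: x = 9 or 5.

Answer: x ∈ {5, 9}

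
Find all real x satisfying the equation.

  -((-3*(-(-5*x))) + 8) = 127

Step 1. [-((-3*(-(-5*x))) + 8) = 127] LHS negated; negate both sides ⇒ neg: (-3*(-(-5*x))) + 8 = -127.
Step 2. [(-3*(-(-5*x))) + 8 = -127] the outer +8 inverts by subtracting 8. So sub: -3*(-(-5*x)) = -135.
Step 3. [-3*(-(-5*x)) = -135] -3 out front; divide by -3. So div: -(-5*x) = 45.
Step 4. [-(-5*x) = 45] flip signs both sides ⇒ neg: -5*x = -45.
Step 5. [-5*x = -45] -5·(inner) — divide through by -5. So div: x = 9.

Answer: x ∈ {9}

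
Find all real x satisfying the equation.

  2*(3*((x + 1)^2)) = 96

Step 1. [2*(3*((x + 1)^2)) = 96] LHS = 2·(…); ÷2 both sides ⇒ div: 3*((x + 1)^2) = 48.
Step 2. [3*((x + 1)^2) = 48] divide by the outer 3, so div: (x + 1)^2 = 16.
Step 3. [(x + 1)^2 = 16] √ both sides: 16 ≥ 0 gives two branches ⇒ sqrt: x + 1 = 4 or -4.
Step 4. [x + 1 = 4 or -4] subtract 1: x sits inside (… + 1) ⇒ sub: x = 3 or -5.

Answer: x ∈ {-5, 3}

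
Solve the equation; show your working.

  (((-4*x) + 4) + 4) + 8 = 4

Step 1. [(((-4*x) + 4) + 4) + 8 = 4] peel the +8: subtract 8 from each side. So sub: ((-4*x) + 4) + 4 = -4.
Step 2. [((-4*x) + 4) + 4 = -4] subtract 4: x sits inside (… + 4), so sub: (-4*x) + 4 = -8.
Step 3. [(-4*x) + 4 = -8] the outer +4 inverts by subtracting 4. So sub: -4*x = -12.
Step 4. [-4*x = -12] leading coefficient -4: divide by -4 ⇒ div: x = 3.

Answer: x ∈ {3}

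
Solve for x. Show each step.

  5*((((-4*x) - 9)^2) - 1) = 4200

Step 1. [5*((((-4*x) - 9)^2) - 1) = 4200] 5 out front; divide by 5. So div: (((-4*x) - 9)^2) - 1 = 840.
Step 2. [(((-4*x) - 9)^2) - 1 = 840] 1 comes off first (add 1), so sub: ((-4*x) - 9)^2 = 841.
Step 3. [((-4*x) - 9)^2 = 841] LHS squared, RHS 841 ≥ 0: apply √ (±) ⇒ sqrt: (-4*x) - 9 = 29 or -29.
Step 4. [(-4*x) - 9 = 29 or -29] add 9: x sits inside (… - 9) ⇒ sub: -4*x = 38 or -20.
Step 5. [-4*x = 38 or -20] LHS = -4·(…); ÷-4 both sides ⇒ div: x = -19/2 or 5.

Answer: x ∈ {-19/2, 5}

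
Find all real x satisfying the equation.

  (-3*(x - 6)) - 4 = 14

Step 1. [(-3*(x - 6)) - 4 = 14] peel the -4: add 4 from each side. So sub: -3*(x - 6) = 18.
Step 2. [-3*(x - 6) = 18] LHS = -3·(…); ÷-3 both sides ⇒ div: x - 6 = -6.
Step 3. [x - 6 = -6] peel the -6: add 6 from each side, so sub: x = 0.

Answer: x ∈ {0}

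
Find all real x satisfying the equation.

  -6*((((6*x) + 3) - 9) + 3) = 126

Step 1. [-6*((((6*x) + 3) - 9) + 3) = 126] divide by the outer -6 ⇒ div: (((6*x) + 3) - 9) + 3 = -21.
Step 2. [(((6*x) + 3) - 9) + 3 = -21] +3 is outermost — subtract 3 both sides. So sub: ((6*x) + 3) - 9 = -24.
Step 3. [((6*x) + 3) - 9 = -24] peel the -9: add 9 from each side ⇒ sub: (6*x) + 3 = -15.
Step 4. [(6*x) + 3 = -15] the outer +3 inverts by subtracting 3. So sub: 6*x = -18.
Step 5. [6*x = -18] LHS = 6·(…); ÷6 both sides. So div: x = -3.

Answer: x ∈ {-3}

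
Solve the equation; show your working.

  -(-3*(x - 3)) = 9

Step 1. [-(-3*(x - 3)) = 9] leading − — multiply by −1. So neg: -3*(x - 3) = -9.
Step 2. [-3*(x - 3) = -9] divide by the outer -3 ⇒ div: x - 3 = 3.
Step 3. [x - 3 = 3] add 3: x sits inside (… - 3) ⇒ sub: x = 6.

Answer: x ∈ {6}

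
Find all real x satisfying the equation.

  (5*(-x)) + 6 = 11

Step 1. [(5*(-x)) + 6 = 11] 6 comes off first (subtract 6). So sub: 5*(-x) = 5.
Step 2. [5*(-x) = 5] LHS = 5·(…); ÷5 both sides ⇒ div: -x = 1.
Step 3. [-x = 1] flip signs both sides. So neg: x = -1.

Answer: x ∈ {-1}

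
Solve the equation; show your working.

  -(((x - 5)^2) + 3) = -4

Step 1. [-(((x - 5)^2) + 3) = -4] flip signs both sides ⇒ neg: ((x - 5)^2) + 3 = 4.
Step 2. [((x - 5)^2) + 3 = 4] 3 comes off first (subtract 3) ⇒ sub: (x - 5)^2 = 1.
Step 3. [(x - 5)^2 = 1] LHS squared, RHS 1 ≥ 0: apply √ (±), so sqrt: x - 5 = 1 or -1.
Step 4. [x - 5 = 1 or -1] the outer -5 inverts by adding 5. So sub: x = 6 or 4.

Answer: x ∈ {4, 6}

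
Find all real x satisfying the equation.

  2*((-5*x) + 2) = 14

Step 1. [2*((-5*x) + 2) = 14] 2 out front; divide by 2, so div: (-5*x) + 2 = 7.
Step 2. [(-5*x) + 2 = 7] 2 comes off first (subtract 2), so sub: -5*x = 5.
Step 3. [-5*x = 5] -5·(inner) — divide through by -5 ⇒ div: x = -1.

Answer: x ∈ {-1}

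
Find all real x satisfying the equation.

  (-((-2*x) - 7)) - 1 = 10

Step 1. [(-((-2*x) - 7)) - 1 = 10] add 1: x sits inside (… - 1) ⇒ sub: -((-2*x) - 7) = 11.
Step 2. [-((-2*x) - 7) = 11] flip signs both sides ⇒ neg: (-2*x) - 7 = -11.
Step 3. [(-2*x) - 7 = -11] -7 is outermost — add 7 both sides. So sub: -2*x = -4.
Step 4. [-2*x = -4] leading coefficient -2: divide by -2. So div: x = 2.

Answer: x ∈ {2}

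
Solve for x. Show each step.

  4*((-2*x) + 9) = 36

Step 1. [4*((-2*x) + 9) = 36] 4·(inner) — divide through by 4 ⇒ div: (-2*x) + 9 = 9.
Step 2. [(-2*x) + 9 = 9] peel the +9: subtract 9 from each side. So sub: -2*x = 0.
Step 3. [-2*x = 0] -2 out front; divide by -2, so div: x = 0.

Answer: x ∈ {0}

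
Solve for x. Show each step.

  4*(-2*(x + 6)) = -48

Step 1. [4*(-2*(x + 6)) = -48] 4 out front; divide by 4. So div: -2*(x + 6) = -12.
Step 2. [-2*(x + 6) = -12] -2 out front; divide by -2. So div: x + 6 = 6.
Step 3. [x + 6 = 6] subtract 6: x sits inside (… + 6) ⇒ sub: x = 0.

Answer: x ∈ {0}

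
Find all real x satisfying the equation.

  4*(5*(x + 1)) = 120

Step 1. [4*(5*(x + 1)) = 120] LHS = 4·(…); ÷4 both sides. So div: 5*(x + 1) = 30.
Step 2. [5*(x + 1) = 30] leading coefficient 5: divide by 5 ⇒ div: x + 1 = 6.
Step 3. [x + 1 = 6] the outer +1 inverts by subtracting 1. So sub: x = 5.

Answer: x ∈ {5}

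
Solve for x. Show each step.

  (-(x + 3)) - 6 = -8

Step 1. [(-(x + 3)) - 6 = -8] -6 is outermost — add 6 both sides. So sub: -(x + 3) = -2.
Step 2. [-(x + 3) = -2] LHS negated; negate both sides ⇒ neg: x + 3 = 2.
Step 3. [x + 3 = 2] 3 comes off first (subtract 3), so sub: x = -1.

Answer: x ∈ {-1}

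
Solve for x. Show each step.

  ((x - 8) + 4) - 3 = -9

Step 1. [((x - 8) + 4) - 3 = -9] the outer -3 inverts by adding 3, so sub: (x - 8) + 4 = -6.
Step 2. [(x - 8) + 4 = -6] subtract 4: x sits inside (… + 4), so sub: x - 8 = -10.
Step 3. [x - 8 = -10] -8 is outermost — add 8 both sides ⇒ sub: x = -2.

Answer: x ∈ {-2}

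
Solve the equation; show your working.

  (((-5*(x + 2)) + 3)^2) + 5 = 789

Step 1. [(((-5*(x + 2)) + 3)^2) + 5 = 789] peel the +5: subtract 5 from each side, so sub: ((-5*(x + 2)) + 3)^2 = 784.
Step 2. [((-5*(x + 2)) + 3)^2 = 784] LHS squared, RHS 784 ≥ 0: apply √ (±). So sqrt: (-5*(x + 2)) + 3 = 28 or -28.
Step 3. [(-5*(x + 2)) + 3 = 28 or -28] the outer +3 inverts by subtracting 3, so sub: -5*(x + 2) = 25 or -31.
Step 4. [-5*(x + 2) = 25 or -31] -5 out front; divide by -5 ⇒ div: x + 2 = -5 or 31/5.
Step 5. [x + 2 = -5 or 31/5] peel the +2: subtract 2 from each side, so sub: x = -7 or 21/5.

Answer: x ∈ {-7, 21/5}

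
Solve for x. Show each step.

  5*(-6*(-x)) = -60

Step 1. [5*(-6*(-x)) = -60] LHS = 5·(…); ÷5 both sides. So div: -6*(-x) = -12.
Step 2. [-6*(-x) = -12] divide by the outer -6, so div: -x = 2.
Step 3. [-x = 2] LHS negated; negate both sides ⇒ neg: x = -2.

Answer: x ∈ {-2}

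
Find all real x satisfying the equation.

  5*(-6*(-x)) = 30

Step 1. [5*(-6*(-x)) = 30] LHS = 5·(…); ÷5 both sides ⇒ div: -6*(-x) = 6.
Step 2. [-6*(-x) = 6] -6 out front; divide by -6 ⇒ div: -x = -1.
Step 3. [-x = -1] flip signs both sides. So neg: x = 1.

Answer: x ∈ {1}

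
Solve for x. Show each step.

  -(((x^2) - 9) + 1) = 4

Step 1. [-(((x^2) - 9) + 1) = 4] leading − — multiply by −1. So neg: ((x^2) - 9) + 1 = -4.
Step 2. [((x^2) - 9) + 1 = -4] the outer +1 inverts by subtracting 1. So sub: (x^2) - 9 = -5.
Step 3. [(x^2) - 9 = -5] -9 is outermost — add 9 both sides. So sub: x^2 = 4.
Step 4. [x^2 = 4] √ both sides: 4 ≥ 0 gives two branches ⇒ sqrt: x = 2 or -2.

Answer: x ∈ {-2, 2}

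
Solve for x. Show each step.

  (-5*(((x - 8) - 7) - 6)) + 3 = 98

Step 1. [(-5*(((x - 8) - 7) - 6)) + 3 = 98] 3 comes off first (subtract 3) ⇒ sub: -5*(((x - 8) - 7) - 6) = 95.
Step 2. [-5*(((x - 8) - 7) - 6) = 95] -5 out front; divide by -5, so div: ((x - 8) - 7) - 6 = -19.
Step 3. [((x - 8) - 7) - 6 = -19] the outer -6 inverts by adding 6 ⇒ sub: (x - 8) - 7 = -13.
Step 4. [(x - 8) - 7 = -13] the outer -7 inverts by adding 7. So sub: x - 8 = -6.
Step 5. [x - 8 = -6] peel the -8: add 8 from each side. So sub: x = 2.

Answer: x ∈ {2}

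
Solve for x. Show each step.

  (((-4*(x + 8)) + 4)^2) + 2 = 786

Step 1. [(((-4*(x + 8)) + 4)^2) + 2 = 786] 2 comes off first (subtract 2). So sub: ((-4*(x + 8)) + 4)^2 = 784.
Step 2. [((-4*(x + 8)) + 4)^2 = 784] 784 ≥ 0, LHS is (·)² — take ±√. So sqrt: (-4*(x + 8)) + 4 = 28 or -28.
Step 3. [(-4*(x + 8)) + 4 = 28 or -28] common factor -4 (LHS and 28 or -28) — divide through. So factor: (x + 8) - 1 = -7 or 7.
Step 4. [(x + 8) - 1 = -7 or 7] the outer -1 inverts by adding 1, so sub: x + 8 = -6 or 8.
Step 5. [x + 8 = -6 or 8] peel the +8: subtract 8 from each side, so sub: x = -14 or 0.

Answer: x ∈ {-14, 0}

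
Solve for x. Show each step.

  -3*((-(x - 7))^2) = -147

Step 1. [-3*((-(x - 7))^2) = -147] leading coefficient -3: divide by -3 ⇒ div: (-(x - 7))^2 = 49.
Step 2. [(-(x - 7))^2 = 49] 49 ≥ 0, LHS is (·)² — take ±√ ⇒ sqrt: -(x - 7) = 7 or -7.
Step 3. [-(x - 7) = 7 or -7] flip signs both sides, so neg: x - 7 = -7 or 7.
Step 4. [x - 7 = -7 or 7] -7 is outermost — add 7 both sides ⇒ sub: x = 0 or 14.

Answer: x ∈ {0, 14}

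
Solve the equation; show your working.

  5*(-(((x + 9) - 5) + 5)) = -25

Step 1. [5*(-(((x + 9) - 5) + 5)) = -25] LHS = 5·(…); ÷5 both sides ⇒ div: -(((x + 9) - 5) + 5) = -5.
Step 2. [-(((x + 9) - 5) + 5) = -5] flip signs both sides, so neg: ((x + 9) - 5) + 5 = 5.
Step 3. [((x + 9) - 5) + 5 = 5] subtract 5: x sits inside (… + 5). So sub: (x + 9) - 5 = 0.
Step 4. [(x + 9) - 5 = 0] the outer -5 inverts by adding 5. So sub: x + 9 = 5.
Step 5. [x + 9 = 5] +9 is outermost — subtract 9 both sides. So sub: x = -4.

Answer: x ∈ {-4}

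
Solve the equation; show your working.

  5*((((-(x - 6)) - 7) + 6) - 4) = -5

Step 1. [5*((((-(x - 6)) - 7) + 6) - 4) = -5] 5 out front; divide by 5 ⇒ div: (((-(x - 6)) - 7) + 6) - 4 = -1.
Step 2. [(((-(x - 6)) - 7) + 6) - 4 = -1] 4 comes off first (add 4) ⇒ sub: ((-(x - 6)) - 7) + 6 = 3.
Step 3. [((-(x - 6)) - 7) + 6 = 3] +6 is outermost — subtract 6 both sides, so sub: (-(x - 6)) - 7 = -3.
Step 4. [(-(x - 6)) - 7 = -3] 7 comes off first (add 7) ⇒ sub: -(x - 6) = 4.
Step 5. [-(x - 6) = 4] flip signs both sides. So neg: x - 6 = -4.
Step 6. [x - 6 = -4] add 6: x sits inside (… - 6), so sub: x = 2.

Answer: x ∈ {2}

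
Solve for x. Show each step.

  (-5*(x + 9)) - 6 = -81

Step 1. [(-5*(x + 9)) - 6 = -81] add 6: x sits inside (… - 6) ⇒ sub: -5*(x + 9) = -75.
Step 2. [-5*(x + 9) = -75] divide by the outer -5. So div: x + 9 = 15.
Step 3. [x + 9 = 15] the outer +9 inverts by subtracting 9 ⇒ sub: x = 6.

Answer: x ∈ {6}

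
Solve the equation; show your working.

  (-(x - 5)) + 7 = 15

Step 1. [(-(x - 5)) + 7 = 15] peel the +7: subtract 7 from each side, so sub: -(x - 5) = 8.
Step 2. [-(x - 5) = 8] flip signs both sides ⇒ neg: x - 5 = -8.
Step 3. [x - 5 = -8] the outer -5 inverts by adding 5, so sub: x = -3.

Answer: x ∈ {-3}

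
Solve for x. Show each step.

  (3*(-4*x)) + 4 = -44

Step 1. [(3*(-4*x)) + 4 = -44] 4 comes off first (subtract 4), so sub: 3*(-4*x) = -48.
Step 2. [3*(-4*x) = -48] leading coefficient 3: divide by 3. So div: -4*x = -16.
Step 3. [-4*x = -16] -4·(inner) — divide through by -4. So div: x = 4.

Answer: x ∈ {4}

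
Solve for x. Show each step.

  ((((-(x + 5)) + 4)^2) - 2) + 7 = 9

Step 1. [((((-(x + 5)) + 4)^2) - 2) + 7 = 9] peel the +7: subtract 7 from each side ⇒ sub: (((-(x + 5)) + 4)^2) - 2 = 2.
Step 2. [(((-(x + 5)) + 4)^2) - 2 = 2] peel the -2: add 2 from each side. So sub: ((-(x + 5)) + 4)^2 = 4.
Step 3. [((-(x + 5)) + 4)^2 = 4] 4 ≥ 0, LHS is (·)² — take ±√. So sqrt: (-(x + 5)) + 4 = 2 or -2.
Step 4. [(-(x + 5)) + 4 = 2 or -2] +4 is outermost — subtract 4 both sides, so sub: -(x + 5) = -2 or -6.
Step 5. [-(x + 5) = -2 or -6] leading − — multiply by −1 ⇒ neg: x + 5 = 2 or 6.
Step 6. [x + 5 = 2 or 6] subtract 5: x sits inside (… + 5), so sub: x = -3 or 1.

Answer: x ∈ {-3, 1}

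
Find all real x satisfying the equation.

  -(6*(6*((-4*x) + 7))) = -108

Step 1. [-(6*(6*((-4*x) + 7))) = -108] flip signs both sides. So neg: 6*(6*((-4*x) + 7)) = 108.
Step 2. [6*(6*((-4*x) + 7)) = 108] 6 out front; divide by 6, so div: 6*((-4*x) + 7) = 18.
Step 3. [6*((-4*x) + 7) = 18] 6 out front; divide by 6. So div: (-4*x) + 7 = 3.
Step 4. [(-4*x) + 7 = 3] +7 is outermost — subtract 7 both sides, so sub: -4*x = -4.
Step 5. [-4*x = -4] LHS = -4·(…); ÷-4 both sides ⇒ div: x = 1.

Answer: x ∈ {1}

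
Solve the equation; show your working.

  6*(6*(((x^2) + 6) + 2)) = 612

Step 1. [6*(6*(((x^2) + 6) + 2)) = 612] 6·(inner) — divide through by 6, so div: 6*(((x^2) + 6) + 2) = 102.
Step 2. [6*(((x^2) + 6) + 2) = 102] 6·(inner) — divide through by 6 ⇒ div: ((x^2) + 6) + 2 = 17.
Step 3. [((x^2) + 6) + 2 = 17] peel the +2: subtract 2 from each side. So sub: (x^2) + 6 = 15.
Step 4. [(x^2) + 6 = 15] +6 is outermost — subtract 6 both sides. So sub: x^2 = 9.
Step 5. [x^2 = 9] LHS squared, RHS 9 ≥ 0: apply √ (±), so sqrt: x = 3 or -3.

Answer: x ∈ {-3, 3}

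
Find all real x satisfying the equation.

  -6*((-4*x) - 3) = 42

Step 1. [-6*((-4*x) - 3) = 42] LHS = -6·(…); ÷-6 both sides. So div: (-4*x) - 3 = -7.
Step 2. [(-4*x) - 3 = -7] the outer -3 inverts by adding 3. So sub: -4*x = -4.
Step 3. [-4*x = -4] LHS = -4·(…); ÷-4 both sides. So div: x = 1.

Answer: x ∈ {1}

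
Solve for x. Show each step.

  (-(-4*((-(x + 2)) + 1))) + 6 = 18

Step 1. [(-(-4*((-(x + 2)) + 1))) + 6 = 18] peel the +6: subtract 6 from each side. So sub: -(-4*((-(x + 2)) + 1)) = 12.
Step 2. [-(-4*((-(x + 2)) + 1)) = 12] leading − — multiply by −1. So neg: -4*((-(x + 2)) + 1) = -12.
Step 3. [-4*((-(x + 2)) + 1) = -12] divide by the outer -4. So div: (-(x + 2)) + 1 = 3.
Step 4. [(-(x + 2)) + 1 = 3] +1 is outermost — subtract 1 both sides ⇒ sub: -(x + 2) = 2.
Step 5. [-(x + 2) = 2] LHS negated; negate both sides ⇒ neg: x + 2 = -2.
Step 6. [x + 2 = -2] 2 comes off first (subtract 2) ⇒ sub: x = -4.

Answer: x ∈ {-4}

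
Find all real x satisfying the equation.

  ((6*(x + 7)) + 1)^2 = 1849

Step 1. [((6*(x + 7)) + 1)^2 = 1849] 1849 ≥ 0, LHS is (·)² — take ±√. So sqrt: (6*(x + 7)) + 1 = 43 or -43.
Step 2. [(6*(x + 7)) + 1 = 43 or -43] 1 comes off first (subtract 1), so sub: 6*(x + 7) = 42 or -44.
Step 3. [6*(x + 7) = 42 or -44] 6·(inner) — divide through by 6, so div: x + 7 = 7 or -22/3.
Step 4. [x + 7 = 7 or -22/3] peel the +7: subtract 7 from each side, so sub: x = 0 or -43/3.

Answer: x ∈ {-43/3, 0}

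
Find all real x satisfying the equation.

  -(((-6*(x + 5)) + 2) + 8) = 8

Step 1. [-(((-6*(x + 5)) + 2) + 8) = 8] LHS negated; negate both sides ⇒ neg: ((-6*(x + 5)) + 2) + 8 = -8.
Step 2. [((-6*(x + 5)) + 2) + 8 = -8] the outer +8 inverts by subtracting 8. So sub: (-6*(x + 5)) + 2 = -16.
Step 3. [(-6*(x + 5)) + 2 = -16] +2 is outermost — subtract 2 both sides. So sub: -6*(x + 5) = -18.
Step 4. [-6*(x + 5) = -18] LHS = -6·(…); ÷-6 both sides, so div: x + 5 = 3.
Step 5. [x + 5 = 3] subtract 5: x sits inside (… + 5), so sub: x = -2.

Answer: x ∈ {-2}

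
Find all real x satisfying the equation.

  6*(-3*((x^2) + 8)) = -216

Step 1. [6*(-3*((x^2) + 8)) = -216] 6·(inner) — divide through by 6. So div: -3*((x^2) + 8) = -36.
Step 2. [-3*((x^2) + 8) = -36] LHS = -3·(…); ÷-3 both sides, so div: (x^2) + 8 = 12.
Step 3. [(x^2) + 8 = 12] peel the +8: subtract 8 from each side, so sub: x^2 = 4.
Step 4. [x^2 = 4] √ both sides: 4 ≥ 0 gives two branches ⇒ sqrt: x = 2 or -2.

Answer: x ∈ {-2, 2}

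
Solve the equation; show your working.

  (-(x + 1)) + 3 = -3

Step 1. [(-(x + 1)) + 3 = -3] subtract 3: x sits inside (… + 3) ⇒ sub: -(x + 1) = -6.
Step 2. [-(x + 1) = -6] LHS negated; negate both sides, so neg: x + 1 = 6.
Step 3. [x + 1 = 6] the outer +1 inverts by subtracting 1, so sub: x = 5.

Answer: x ∈ {5}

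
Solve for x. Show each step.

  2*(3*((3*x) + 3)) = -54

Step 1. [2*(3*((3*x) + 3)) = -54] LHS = 2·(…); ÷2 both sides ⇒ div: 3*((3*x) + 3) = -27.
Step 2. [3*((3*x) + 3) = -27] 3·(inner) — divide through by 3 ⇒ div: (3*x) + 3 = -9.
Step 3. [(3*x) + 3 = -9] common factor 3 (LHS and -9) — divide through. So factor: x + 1 = -3.
Step 4. [x + 1 = -3] peel the +1: subtract 1 from each side ⇒ sub: x = -4.

Answer: x ∈ {-4}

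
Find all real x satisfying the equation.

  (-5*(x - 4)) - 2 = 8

Step 1. [(-5*(x - 4)) - 2 = 8] -2 is outermost — add 2 both sides ⇒ sub: -5*(x - 4) = 10.
Step 2. [-5*(x - 4) = 10] -5 out front; divide by -5. So div: x - 4 = -2.
Step 3. [x - 4 = -2] peel the -4: add 4 from each side, so sub: x = 2.

Answer: x ∈ {2}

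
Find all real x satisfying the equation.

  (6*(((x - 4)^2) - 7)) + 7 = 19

Step 1. [(6*(((x - 4)^2) - 7)) + 7 = 19] +7 is outermost — subtract 7 both sides ⇒ sub: 6*(((x - 4)^2) - 7) = 12.
Step 2. [6*(((x - 4)^2) - 7) = 12] leading coefficient 6: divide by 6, so div: ((x - 4)^2) - 7 = 2.
Step 3. [((x - 4)^2) - 7 = 2] the outer -7 inverts by adding 7 ⇒ sub: (x - 4)^2 = 9.
Step 4. [(x - 4)^2 = 9] 9 ≥ 0, LHS is (·)² — take ±√, so sqrt: x - 4 = 3 or -3.
Step 5. [x - 4 = 3 or -3] peel the -4: add 4 from each side ⇒ sub: x = 7 or 1.

Answer: x ∈ {1, 7}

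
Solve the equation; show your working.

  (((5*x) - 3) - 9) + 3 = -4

Step 1. [(((5*x) - 3) - 9) + 3 = -4] the outer +3 inverts by subtracting 3. So sub: ((5*x) - 3) - 9 = -7.
Step 2. [((5*x) - 3) - 9 = -7] add 9: x sits inside (… - 9) ⇒ sub: (5*x) - 3 = 2.
Step 3. [(5*x) - 3 = 2] peel the -3: add 3 from each side, so sub: 5*x = 5.
Step 4. [5*x = 5] divide by the outer 5, so div: x = 1.

Answer: x ∈ {1}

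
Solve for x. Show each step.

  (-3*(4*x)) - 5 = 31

Step 1. [(-3*(4*x)) - 5 = 31] the outer -5 inverts by adding 5, so sub: -3*(4*x) = 36.
Step 2. [-3*(4*x) = 36] leading coefficient -3: divide by -3. So div: 4*x = -12.
Step 3. [4*x = -12] leading coefficient 4: divide by 4 ⇒ div: x = -3.

Answer: x ∈ {-3}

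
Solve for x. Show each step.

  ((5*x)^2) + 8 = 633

Step 1. [((5*x)^2) + 8 = 633] the outer +8 inverts by subtracting 8 ⇒ sub: (5*x)^2 = 625.
Step 2. [(5*x)^2 = 625] √ both sides: 625 ≥ 0 gives two branches, so sqrt: 5*x = 25 or -25.
Step 3. [5*x = 25 or -25] LHS = 5·(…); ÷5 both sides, so div: x = 5 or -5.

Answer: x ∈ {-5, 5}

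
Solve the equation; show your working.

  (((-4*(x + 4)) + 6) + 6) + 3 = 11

Step 1. [(((-4*(x + 4)) + 6) + 6) + 3 = 11] subtract 3: x sits inside (… + 3). So sub: ((-4*(x + 4)) + 6) + 6 = 8.
Step 2. [((-4*(x + 4)) + 6) + 6 = 8] subtract 6: x sits inside (… + 6) ⇒ sub: (-4*(x + 4)) + 6 = 2.
Step 3. [(-4*(x + 4)) + 6 = 2] the outer +6 inverts by subtracting 6. So sub: -4*(x + 4) = -4.
Step 4. [-4*(x + 4) = -4] -4 out front; divide by -4 ⇒ div: x + 4 = 1.
Step 5. [x + 4 = 1] subtract 4: x sits inside (… + 4) ⇒ sub: x = -3.

Answer: x ∈ {-3}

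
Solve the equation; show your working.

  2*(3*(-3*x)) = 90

Step 1. [2*(3*(-3*x)) = 90] 2·(inner) — divide through by 2, so div: 3*(-3*x) = 45.
Step 2. [3*(-3*x) = 45] 3 out front; divide by 3. So div: -3*x = 15.
Step 3. [-3*x = 15] divide by the outer -3 ⇒ div: x = -5.

Answer: x ∈ {-5}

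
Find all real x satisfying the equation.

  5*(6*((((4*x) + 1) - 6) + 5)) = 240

Step 1. [5*(6*((((4*x) + 1) - 6) + 5)) = 240] leading coefficient 5: divide by 5 ⇒ div: 6*((((4*x) + 1) - 6) + 5) = 48.
Step 2. [6*((((4*x) + 1) - 6) + 5) = 48] 6 out front; divide by 6. So div: (((4*x) + 1) - 6) + 5 = 8.
Step 3. [(((4*x) + 1) - 6) + 5 = 8] 5 comes off first (subtract 5), so sub: ((4*x) + 1) - 6 = 3.
Step 4. [((4*x) + 1) - 6 = 3] 6 comes off first (add 6) ⇒ sub: (4*x) + 1 = 9.
Step 5. [(4*x) + 1 = 9] subtract 1: x sits inside (… + 1), so sub: 4*x = 8.
Step 6. [4*x = 8] leading coefficient 4: divide by 4. So div: x = 2.

Answer: x ∈ {2}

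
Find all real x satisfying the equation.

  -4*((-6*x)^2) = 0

Step 1. [-4*((-6*x)^2) = 0] -4 out front; divide by -4, so div: (-6*x)^2 = 0.
Step 2. [(-6*x)^2 = 0] √ both sides: 0 ≥ 0 gives two branches. So sqrt: -6*x = 0.
Step 3. [-6*x = 0] divide by the outer -6. So div: x = 0.

Answer: x ∈ {0}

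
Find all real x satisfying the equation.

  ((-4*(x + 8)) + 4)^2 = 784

Step 1. [((-4*(x + 8)) + 4)^2 = 784] 784 ≥ 0, LHS is (·)² — take ±√ ⇒ sqrt: (-4*(x + 8)) + 4 = 28 or -28.
Step 2. [(-4*(x + 8)) + 4 = 28 or -28] +4 is outermost — subtract 4 both sides. So sub: -4*(x + 8) = 24 or -32.
Step 3. [-4*(x + 8) = 24 or -32] -4·(inner) — divide through by -4, so div: x + 8 = -6 or 8.
Step 4. [x + 8 = -6 or 8] peel the +8: subtract 8 from each side ⇒ sub: x = -14 or 0.

Answer: x ∈ {-14, 0}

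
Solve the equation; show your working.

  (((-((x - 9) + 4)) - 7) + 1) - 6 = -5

Step 1. [(((-((x - 9) + 4)) - 7) + 1) - 6 = -5] 6 comes off first (add 6) ⇒ sub: ((-((x - 9) + 4)) - 7) + 1 = 1.
Step 2. [((-((x - 9) + 4)) - 7) + 1 = 1] +1 is outermost — subtract 1 both sides ⇒ sub: (-((x - 9) + 4)) - 7 = 0.
Step 3. [(-((x - 9) + 4)) - 7 = 0] the outer -7 inverts by adding 7 ⇒ sub: -((x - 9) + 4) = 7.
Step 4. [-((x - 9) + 4) = 7] leading − — multiply by −1. So neg: (x - 9) + 4 = -7.
Step 5. [(x - 9) + 4 = -7] peel the +4: subtract 4 from each side, so sub: x - 9 = -11.
Step 6. [x - 9 = -11] add 9: x sits inside (… - 9), so sub: x = -2.

Answer: x ∈ {-2}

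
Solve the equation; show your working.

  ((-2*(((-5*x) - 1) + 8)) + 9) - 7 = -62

Step 1. [((-2*(((-5*x) - 1) + 8)) + 9) - 7 = -62] peel the -7: add 7 from each side. So sub: (-2*(((-5*x) - 1) + 8)) + 9 = -55.
Step 2. [(-2*(((-5*x) - 1) + 8)) + 9 = -55] subtract 9: x sits inside (… + 9) ⇒ sub: -2*(((-5*x) - 1) + 8) = -64.
Step 3. [-2*(((-5*x) - 1) + 8) = -64] -2·(inner) — divide through by -2 ⇒ div: ((-5*x) - 1) + 8 = 32.
Step 4. [((-5*x) - 1) + 8 = 32] 8 comes off first (subtract 8) ⇒ sub: (-5*x) - 1 = 24.
Step 5. [(-5*x) - 1 = 24] peel the -1: add 1 from each side ⇒ sub: -5*x = 25.
Step 6. [-5*x = 25] divide by the outer -5 ⇒ div: x = -5.

Answer: x ∈ {-5}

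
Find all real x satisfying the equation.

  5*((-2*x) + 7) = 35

Step 1. [5*((-2*x) + 7) = 35] leading coefficient 5: divide by 5. So div: (-2*x) + 7 = 7.
Step 2. [(-2*x) + 7 = 7] 7 comes off first (subtract 7) ⇒ sub: -2*x = 0.
Step 3. [-2*x = 0] -2 out front; divide by -2. So div: x = 0.

Answer: x ∈ {0}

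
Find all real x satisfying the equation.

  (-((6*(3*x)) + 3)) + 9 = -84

Step 1. [(-((6*(3*x)) + 3)) + 9 = -84] +9 is outermost — subtract 9 both sides ⇒ sub: -((6*(3*x)) + 3) = -93.
Step 2. [-((6*(3*x)) + 3) = -93] leading − — multiply by −1. So neg: (6*(3*x)) + 3 = 93.
Step 3. [(6*(3*x)) + 3 = 93] 3 comes off first (subtract 3), so sub: 6*(3*x) = 90.
Step 4. [6*(3*x) = 90] leading coefficient 6: divide by 6. So div: 3*x = 15.
Step 5. [3*x = 15] leading coefficient 3: divide by 3, so div: x = 5.

Answer: x ∈ {5}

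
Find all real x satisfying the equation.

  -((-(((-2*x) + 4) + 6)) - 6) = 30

Step 1. [-((-(((-2*x) + 4) + 6)) - 6) = 30] leading − — multiply by −1 ⇒ neg: (-(((-2*x) + 4) + 6)) - 6 = -30.
Step 2. [(-(((-2*x) + 4) + 6)) - 6 = -30] add 6: x sits inside (… - 6) ⇒ sub: -(((-2*x) + 4) + 6) = -24.
Step 3. [-(((-2*x) + 4) + 6) = -24] flip signs both sides. So neg: ((-2*x) + 4) + 6 = 24.
Step 4. [((-2*x) + 4) + 6 = 24] 6 comes off first (subtract 6). So sub: (-2*x) + 4 = 18.
Step 5. [(-2*x) + 4 = 18] subtract 4: x sits inside (… + 4). So sub: -2*x = 14.
Step 6. [-2*x = 14] leading coefficient -2: divide by -2 ⇒ div: x = -7.

Answer: x ∈ {-7}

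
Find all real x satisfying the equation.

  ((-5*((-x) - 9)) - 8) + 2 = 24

Step 1. [((-5*((-x) - 9)) - 8) + 2 = 24] peel the +2: subtract 2 from each side, so sub: (-5*((-x) - 9)) - 8 = 22.
Step 2. [(-5*((-x) - 9)) - 8 = 22] peel the -8: add 8 from each side. So sub: -5*((-x) - 9) = 30.
Step 3. [-5*((-x) - 9) = 30] divide by the outer -5. So div: (-x) - 9 = -6.
Step 4. [(-x) - 9 = -6] -9 is outermost — add 9 both sides, so sub: -x = 3.
Step 5. [-x = 3] flip signs both sides. So neg: x = -3.

Answer: x ∈ {-3}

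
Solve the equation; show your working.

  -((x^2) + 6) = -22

Step 1. [-((x^2) + 6) = -22] leading − — multiply by −1 ⇒ neg: (x^2) + 6 = 22.
Step 2. [(x^2) + 6 = 22] +6 is outermost — subtract 6 both sides ⇒ sub: x^2 = 16.
Step 3. [x^2 = 16] √ both sides: 16 ≥ 0 gives two branches, so sqrt: x = 4 or -4.

Answer: x ∈ {-4, 4}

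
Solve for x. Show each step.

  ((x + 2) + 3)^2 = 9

Step 1. [((x + 2) + 3)^2 = 9] √ both sides: 9 ≥ 0 gives two branches, so sqrt: (x + 2) + 3 = 3 or -3.
Step 2. [(x + 2) + 3 = 3 or -3] the outer +3 inverts by subtracting 3. So sub: x + 2 = 0 or -6.
Step 3. [x + 2 = 0 or -6] +2 is outermost — subtract 2 both sides. So sub: x = -2 or -8.

Answer: x ∈ {-8, -2}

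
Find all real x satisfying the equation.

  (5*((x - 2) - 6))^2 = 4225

Step 1. [(5*((x - 2) - 6))^2 = 4225] 4225 ≥ 0, LHS is (·)² — take ±√. So sqrt: 5*((x - 2) - 6) = 65 or -65.
Step 2. [5*((x - 2) - 6) = 65 or -65] divide by the outer 5, so div: (x - 2) - 6 = 13 or -13.
Step 3. [(x - 2) - 6 = 13 or -13] add 6: x sits inside (… - 6), so sub: x - 2 = 19 or -7.
Step 4. [x - 2 = 19 or -7] -2 is outermost — add 2 both sides ⇒ sub: x = 21 or -5.

Answer: x ∈ {-5, 21}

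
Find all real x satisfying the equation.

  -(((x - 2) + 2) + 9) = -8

Step 1. [-(((x - 2) + 2) + 9) = -8] flip signs both sides. So neg: ((x - 2) + 2) + 9 = 8.
Step 2. [((x - 2) + 2) + 9 = 8] subtract 9: x sits inside (… + 9), so sub: (x - 2) + 2 = -1.
Step 3. [(x - 2) + 2 = -1] the outer +2 inverts by subtracting 2. So sub: x - 2 = -3.
Step 4. [x - 2 = -3] the outer -2 inverts by adding 2. So sub: x = -1.

Answer: x ∈ {-1}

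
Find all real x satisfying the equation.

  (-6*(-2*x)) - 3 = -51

Step 1. [(-6*(-2*x)) - 3 = -51] add 3: x sits inside (… - 3), so sub: -6*(-2*x) = -48.
Step 2. [-6*(-2*x) = -48] divide by the outer -6 ⇒ div: -2*x = 8.
Step 3. [-2*x = 8] -2 out front; divide by -2 ⇒ div: x = -4.

Answer: x ∈ {-4}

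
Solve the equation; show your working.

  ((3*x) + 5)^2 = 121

Step 1. [((3*x) + 5)^2 = 121] 121 ≥ 0, LHS is (·)² — take ±√, so sqrt: (3*x) + 5 = 11 or -11.
Step 2. [(3*x) + 5 = 11 or -11] peel the +5: subtract 5 from each side ⇒ sub: 3*x = 6 or -16.
Step 3. [3*x = 6 or -16] divide by the outer 3 ⇒ div: x = 2 or -16/3.

Answer: x ∈ {-16/3, 2}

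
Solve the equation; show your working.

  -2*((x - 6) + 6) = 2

Step 1. [-2*((x - 6) + 6) = 2] -2 out front; divide by -2, so div: (x - 6) + 6 = -1.
Step 2. [(x - 6) + 6 = -1] +6 is outermost — subtract 6 both sides, so sub: x - 6 = -7.
Step 3. [x - 6 = -7] peel the -6: add 6 from each side ⇒ sub: x = -1.

Answer: x ∈ {-1}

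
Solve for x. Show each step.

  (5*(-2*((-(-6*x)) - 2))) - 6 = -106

Step 1. [(5*(-2*((-(-6*x)) - 2))) - 6 = -106] the outer -6 inverts by adding 6. So sub: 5*(-2*((-(-6*x)) - 2)) = -100.
Step 2. [5*(-2*((-(-6*x)) - 2)) = -100] 5·(inner) — divide through by 5, so div: -2*((-(-6*x)) - 2) = -20.
Step 3. [-2*((-(-6*x)) - 2) = -20] -2·(inner) — divide through by -2. So div: (-(-6*x)) - 2 = 10.
Step 4. [(-(-6*x)) - 2 = 10] 2 comes off first (add 2), so sub: -(-6*x) = 12.
Step 5. [-(-6*x) = 12] flip signs both sides. So neg: -6*x = -12.
Step 6. [-6*x = -12] leading coefficient -6: divide by -6. So div: x = 2.

Answer: x ∈ {2}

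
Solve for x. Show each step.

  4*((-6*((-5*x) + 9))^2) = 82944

Step 1. [4*((-6*((-5*x) + 9))^2) = 82944] leading coefficient 4: divide by 4. So div: (-6*((-5*x) + 9))^2 = 20736.
Step 2. [(-6*((-5*x) + 9))^2 = 20736] LHS squared, RHS 20736 ≥ 0: apply √ (±), so sqrt: -6*((-5*x) + 9) = 144 or -144.
Step 3. [-6*((-5*x) + 9) = 144 or -144] divide by the outer -6, so div: (-5*x) + 9 = -24 or 24.
Step 4. [(-5*x) + 9 = -24 or 24] subtract 9: x sits inside (… + 9), so sub: -5*x = -33 or 15.
Step 5. [-5*x = -33 or 15] divide by the outer -5. So div: x = 33/5 or -3.

Answer: x ∈ {-3, 33/5}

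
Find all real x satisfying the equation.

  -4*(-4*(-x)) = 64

Step 1. [-4*(-4*(-x)) = 64] -4·(inner) — divide through by -4, so div: -4*(-x) = -16.
Step 2. [-4*(-x) = -16] -4·(inner) — divide through by -4 ⇒ div: -x = 4.
Step 3. [-x = 4] leading − — multiply by −1 ⇒ neg: x = -4.

Answer: x ∈ {-4}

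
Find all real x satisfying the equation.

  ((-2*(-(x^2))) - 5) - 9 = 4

Step 1. [((-2*(-(x^2))) - 5) - 9 = 4] -9 is outermost — add 9 both sides, so sub: (-2*(-(x^2))) - 5 = 13.
Step 2. [(-2*(-(x^2))) - 5 = 13] add 5: x sits inside (… - 5) ⇒ sub: -2*(-(x^2)) = 18.
Step 3. [-2*(-(x^2)) = 18] -2·(inner) — divide through by -2 ⇒ div: -(x^2) = -9.
Step 4. [-(x^2) = -9] flip signs both sides. So neg: x^2 = 9.
Step 5. [x^2 = 9] LHS squared, RHS 9 ≥ 0: apply √ (±). So sqrt: x = 3 or -3.

Answer: x ∈ {-3, 3}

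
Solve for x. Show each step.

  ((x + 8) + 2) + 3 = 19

Step 1. [((x + 8) + 2) + 3 = 19] peel the +3: subtract 3 from each side. So sub: (x + 8) + 2 = 16.
Step 2. [(x + 8) + 2 = 16] subtract 2: x sits inside (… + 2) ⇒ sub: x + 8 = 14.
Step 3. [x + 8 = 14] subtract 8: x sits inside (… + 8), so sub: x = 6.

Answer: x ∈ {6}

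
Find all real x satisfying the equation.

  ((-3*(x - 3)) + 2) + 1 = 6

Step 1. [((-3*(x - 3)) + 2) + 1 = 6] peel the +1: subtract 1 from each side. So sub: (-3*(x - 3)) + 2 = 5.
Step 2. [(-3*(x - 3)) + 2 = 5] the outer +2 inverts by subtracting 2, so sub: -3*(x - 3) = 3.
Step 3. [-3*(x - 3) = 3] -3·(inner) — divide through by -3. So div: x - 3 = -1.
Step 4. [x - 3 = -1] -3 is outermost — add 3 both sides ⇒ sub: x = 2.

Answer: x ∈ {2}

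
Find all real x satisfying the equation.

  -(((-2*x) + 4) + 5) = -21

Step 1. [-(((-2*x) + 4) + 5) = -21] flip signs both sides, so neg: ((-2*x) + 4) + 5 = 21.
Step 2. [((-2*x) + 4) + 5 = 21] 5 comes off first (subtract 5) ⇒ sub: (-2*x) + 4 = 16.
Step 3. [(-2*x) + 4 = 16] common factor -2 (LHS and 16) — divide through ⇒ factor: x - 2 = -8.
Step 4. [x - 2 = -8] the outer -2 inverts by adding 2 ⇒ sub: x = -6.

Answer: x ∈ {-6}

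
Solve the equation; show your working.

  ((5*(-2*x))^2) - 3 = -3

Step 1. [((5*(-2*x))^2) - 3 = -3] the outer -3 inverts by adding 3, so sub: (5*(-2*x))^2 = 0.
Step 2. [(5*(-2*x))^2 = 0] 0 ≥ 0, LHS is (·)² — take ±√ ⇒ sqrt: 5*(-2*x) = 0.
Step 3. [5*(-2*x) = 0] divide by the outer 5. So div: -2*x = 0.
Step 4. [-2*x = 0] -2 out front; divide by -2, so div: x = 0.

Answer: x ∈ {0}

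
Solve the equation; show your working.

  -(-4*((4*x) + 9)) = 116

Step 1. [-(-4*((4*x) + 9)) = 116] LHS negated; negate both sides, so neg: -4*((4*x) + 9) = -116.
Step 2. [-4*((4*x) + 9) = -116] LHS = -4·(…); ÷-4 both sides. So div: (4*x) + 9 = 29.
Step 3. [(4*x) + 9 = 29] peel the +9: subtract 9 from each side ⇒ sub: 4*x = 20.
Step 4. [4*x = 20] 4 out front; divide by 4. So div: x = 5.

Answer: x ∈ {5}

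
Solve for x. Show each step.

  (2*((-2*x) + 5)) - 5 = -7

Step 1. [(2*((-2*x) + 5)) - 5 = -7] -5 is outermost — add 5 both sides ⇒ sub: 2*((-2*x) + 5) = -2.
Step 2. [2*((-2*x) + 5) = -2] divide by the outer 2. So div: (-2*x) + 5 = -1.
Step 3. [(-2*x) + 5 = -1] +5 is outermost — subtract 5 both sides, so sub: -2*x = -6.
Step 4. [-2*x = -6] -2 out front; divide by -2, so div: x = 3.

Answer: x ∈ {3}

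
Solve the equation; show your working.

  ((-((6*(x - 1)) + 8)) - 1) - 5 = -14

Step 1. [((-((6*(x - 1)) + 8)) - 1) - 5 = -14] -5 is outermost — add 5 both sides. So sub: (-((6*(x - 1)) + 8)) - 1 = -9.
Step 2. [(-((6*(x - 1)) + 8)) - 1 = -9] the outer -1 inverts by adding 1. So sub: -((6*(x - 1)) + 8) = -8.
Step 3. [-((6*(x - 1)) + 8) = -8] LHS negated; negate both sides ⇒ neg: (6*(x - 1)) + 8 = 8.
Step 4. [(6*(x - 1)) + 8 = 8] the outer +8 inverts by subtracting 8. So sub: 6*(x - 1) = 0.
Step 5. [6*(x - 1) = 0] 6·(inner) — divide through by 6, so div: x - 1 = 0.
Step 6. [x - 1 = 0] the outer -1 inverts by adding 1. So sub: x = 1.

Answer: x ∈ {1}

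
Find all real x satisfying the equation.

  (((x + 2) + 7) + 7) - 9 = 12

Step 1. [(((x + 2) + 7) + 7) - 9 = 12] -9 is outermost — add 9 both sides ⇒ sub: ((x + 2) + 7) + 7 = 21.
Step 2. [((x + 2) + 7) + 7 = 21] peel the +7: subtract 7 from each side. So sub: (x + 2) + 7 = 14.
Step 3. [(x + 2) + 7 = 14] peel the +7: subtract 7 from each side, so sub: x + 2 = 7.
Step 4. [x + 2 = 7] the outer +2 inverts by subtracting 2 ⇒ sub: x = 5.

Answer: x ∈ {5}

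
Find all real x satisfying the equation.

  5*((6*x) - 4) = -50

Step 1. [5*((6*x) - 4) = -50] leading coefficient 5: divide by 5. So div: (6*x) - 4 = -10.
Step 2. [(6*x) - 4 = -10] 4 comes off first (add 4). So sub: 6*x = -6.
Step 3. [6*x = -6] 6 out front; divide by 6 ⇒ div: x = -1.

Answer: x ∈ {-1}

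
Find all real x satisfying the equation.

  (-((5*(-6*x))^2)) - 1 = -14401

Step 1. [(-((5*(-6*x))^2)) - 1 = -14401] peel the -1: add 1 from each side. So sub: -((5*(-6*x))^2) = -14400.
Step 2. [-((5*(-6*x))^2) = -14400] leading − — multiply by −1. So neg: (5*(-6*x))^2 = 14400.
Step 3. [(5*(-6*x))^2 = 14400] LHS squared, RHS 14400 ≥ 0: apply √ (±). So sqrt: 5*(-6*x) = 120 or -120.
Step 4. [5*(-6*x) = 120 or -120] 5·(inner) — divide through by 5 ⇒ div: -6*x = 24 or -24.
Step 5. [-6*x = 24 or -24] divide by the outer -6. So div: x = -4 or 4.

Answer: x ∈ {-4, 4}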